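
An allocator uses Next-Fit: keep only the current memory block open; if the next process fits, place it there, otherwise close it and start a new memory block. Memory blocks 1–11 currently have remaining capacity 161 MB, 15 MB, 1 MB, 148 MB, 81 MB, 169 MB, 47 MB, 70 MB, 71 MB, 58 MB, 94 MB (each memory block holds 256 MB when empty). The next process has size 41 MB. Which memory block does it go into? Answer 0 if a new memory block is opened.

Next-Fit only looks at memory block 11, which has 94 MB free.
41 MB fits there.

11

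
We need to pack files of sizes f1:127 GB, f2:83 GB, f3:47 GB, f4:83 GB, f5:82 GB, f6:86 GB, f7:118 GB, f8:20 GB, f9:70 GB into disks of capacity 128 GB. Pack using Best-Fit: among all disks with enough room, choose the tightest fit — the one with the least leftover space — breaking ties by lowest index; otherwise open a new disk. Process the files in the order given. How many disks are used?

disk 1: place f1 (127 GB), 1 GB left
disk 2: place f2 (83 GB), 45 GB left
disk 3: place f3 (47 GB), 81 GB left
disk 4: place f4 (83 GB), 45 GB left
disk 5: place f5 (82 GB), 46 GB left
disk 6: place f6 (86 GB), 42 GB left
disk 7: place f7 (118 GB), 10 GB left
disk 6: place f8 (20 GB), 22 GB left
disk 3: place f9 (70 GB), 11 GB left

7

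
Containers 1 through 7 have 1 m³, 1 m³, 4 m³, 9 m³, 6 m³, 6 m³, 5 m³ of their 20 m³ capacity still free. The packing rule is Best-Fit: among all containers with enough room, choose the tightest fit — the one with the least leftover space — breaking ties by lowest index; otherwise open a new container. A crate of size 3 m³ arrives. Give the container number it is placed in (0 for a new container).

Containers with room: container 3 (4 m³), container 4 (9 m³), container 5 (6 m³), container 6 (6 m³), container 7 (5 m³).
Tightest fit is container 3 with 4 m³ free.

3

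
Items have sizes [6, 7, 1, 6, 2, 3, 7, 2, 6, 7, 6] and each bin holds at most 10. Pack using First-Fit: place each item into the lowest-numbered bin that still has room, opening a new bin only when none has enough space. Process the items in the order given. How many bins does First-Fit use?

Put 6 in bin 1; 4 remain.
Put 7 in bin 2; 3 remain.
Put 1 in bin 1; 3 remain.
Put 6 in bin 3; 4 remain.
Put 2 in bin 1; 1 remain.
Put 3 in bin 2; 0 remain.
Put 7 in bin 4; 3 remain.
Put 2 in bin 3; 2 remain.
Put 6 in bin 5; 4 remain.
Put 7 in bin 6; 3 remain.
Put 6 in bin 7; 4 remain.
Final bins: [6,1,2] [7,3] [6,2] [7] [6] [7] [6].

7 bins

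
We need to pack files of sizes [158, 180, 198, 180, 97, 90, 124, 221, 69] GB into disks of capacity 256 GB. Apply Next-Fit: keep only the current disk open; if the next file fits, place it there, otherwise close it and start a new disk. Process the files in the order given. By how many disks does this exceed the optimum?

2

Next-Fit: [158] [180] [198] [180] [97,90] [124] [221] [69] → 8 disks.
Total size 1317 GB; any packing needs at least ⌈1317/256⌉ = 6 disks.
An optimal packing achieves that bound: [221] [198] [180,69] [180] [158,97] [124,90] → 6 disks.
Excess: 8 − 6 = 2.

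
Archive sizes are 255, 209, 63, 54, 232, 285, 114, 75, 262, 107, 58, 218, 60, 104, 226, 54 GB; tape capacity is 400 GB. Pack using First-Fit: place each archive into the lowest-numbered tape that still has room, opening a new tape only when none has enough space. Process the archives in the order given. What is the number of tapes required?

7

tape 1: place 255 GB, 145 GB left
tape 2: place 209 GB, 191 GB left
tape 1: place 63 GB, 82 GB left
tape 1: place 54 GB, 28 GB left
tape 3: place 232 GB, 168 GB left
tape 4: place 285 GB, 115 GB left
tape 2: place 114 GB, 77 GB left
tape 2: place 75 GB, 2 GB left
tape 5: place 262 GB, 138 GB left
tape 3: place 107 GB, 61 GB left
tape 3: place 58 GB, 3 GB left
tape 6: place 218 GB, 182 GB left
tape 4: place 60 GB, 55 GB left
tape 5: place 104 GB, 34 GB left
tape 7: place 226 GB, 174 GB left
tape 4: place 54 GB, 1 GB left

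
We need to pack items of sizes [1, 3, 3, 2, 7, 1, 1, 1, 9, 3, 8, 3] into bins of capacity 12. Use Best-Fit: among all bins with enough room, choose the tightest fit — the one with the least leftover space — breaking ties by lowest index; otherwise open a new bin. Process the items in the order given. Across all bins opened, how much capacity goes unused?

1 → bin 1 (remaining 11)
3 → bin 1 (remaining 8)
3 → bin 1 (remaining 5)
2 → bin 1 (remaining 3)
7 → bin 2 (remaining 5)
1 → bin 1 (remaining 2)
1 → bin 1 (remaining 1)
1 → bin 1 (remaining 0)
9 → bin 3 (remaining 3)
3 → bin 3 (remaining 0)
8 → bin 4 (remaining 4)
3 → bin 4 (remaining 1)
4 bins × 12 = 48; used 42; unused 6.

6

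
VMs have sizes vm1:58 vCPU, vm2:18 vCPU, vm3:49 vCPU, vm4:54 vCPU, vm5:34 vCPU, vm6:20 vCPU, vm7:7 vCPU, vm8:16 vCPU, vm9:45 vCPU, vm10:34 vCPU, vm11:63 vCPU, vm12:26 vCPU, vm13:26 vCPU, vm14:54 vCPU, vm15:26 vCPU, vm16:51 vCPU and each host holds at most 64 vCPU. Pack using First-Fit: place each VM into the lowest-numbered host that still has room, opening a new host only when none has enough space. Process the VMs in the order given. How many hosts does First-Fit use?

11 hosts

Put vm1 (58 vCPU) in host 1; 6 vCPU remain.
Put vm2 (18 vCPU) in host 2; 46 vCPU remain.
Put vm3 (49 vCPU) in host 3; 15 vCPU remain.
Put vm4 (54 vCPU) in host 4; 10 vCPU remain.
Put vm5 (34 vCPU) in host 2; 12 vCPU remain.
Put vm6 (20 vCPU) in host 5; 44 vCPU remain.
Put vm7 (7 vCPU) in host 2; 5 vCPU remain.
Put vm8 (16 vCPU) in host 5; 28 vCPU remain.
Put vm9 (45 vCPU) in host 6; 19 vCPU remain.
Put vm10 (34 vCPU) in host 7; 30 vCPU remain.
Put vm11 (63 vCPU) in host 8; 1 vCPU remain.
Put vm12 (26 vCPU) in host 5; 2 vCPU remain.
Put vm13 (26 vCPU) in host 7; 4 vCPU remain.
Put vm14 (54 vCPU) in host 9; 10 vCPU remain.
Put vm15 (26 vCPU) in host 10; 38 vCPU remain.
Put vm16 (51 vCPU) in host 11; 13 vCPU remain.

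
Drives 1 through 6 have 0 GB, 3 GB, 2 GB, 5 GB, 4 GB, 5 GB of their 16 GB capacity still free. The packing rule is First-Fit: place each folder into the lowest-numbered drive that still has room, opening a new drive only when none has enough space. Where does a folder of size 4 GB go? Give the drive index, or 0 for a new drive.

4

Drives with room: drive 4 (5 GB), drive 5 (4 GB), drive 6 (5 GB).
The first with room is drive 4.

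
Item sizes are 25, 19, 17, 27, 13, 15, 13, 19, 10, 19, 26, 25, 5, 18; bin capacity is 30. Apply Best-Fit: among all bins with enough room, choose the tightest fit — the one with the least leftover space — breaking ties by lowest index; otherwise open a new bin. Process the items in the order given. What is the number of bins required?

10 bins

bin 1: place 25, 5 left
bin 2: place 19, 11 left
bin 3: place 17, 13 left
bin 4: place 27, 3 left
bin 3: place 13, 0 left
bin 5: place 15, 15 left
bin 5: place 13, 2 left
bin 6: place 19, 11 left
bin 2: place 10, 1 left
bin 7: place 19, 11 left
bin 8: place 26, 4 left
bin 9: place 25, 5 left
bin 1: place 5, 0 left
bin 10: place 18, 12 left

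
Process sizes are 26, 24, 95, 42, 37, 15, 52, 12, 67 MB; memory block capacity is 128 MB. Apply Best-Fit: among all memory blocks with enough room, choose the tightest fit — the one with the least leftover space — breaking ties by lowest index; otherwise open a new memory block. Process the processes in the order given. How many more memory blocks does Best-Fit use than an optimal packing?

1

Best-Fit: [26,24,42] [95,15,12] [37,52] [67] → 4 memory blocks.
Total size 370 MB; any packing needs at least ⌈370/128⌉ = 3 memory blocks.
An optimal packing achieves that bound: [95,26] [67,42,15] [52,37,24,12] → 3 memory blocks.
Excess: 4 − 3 = 1.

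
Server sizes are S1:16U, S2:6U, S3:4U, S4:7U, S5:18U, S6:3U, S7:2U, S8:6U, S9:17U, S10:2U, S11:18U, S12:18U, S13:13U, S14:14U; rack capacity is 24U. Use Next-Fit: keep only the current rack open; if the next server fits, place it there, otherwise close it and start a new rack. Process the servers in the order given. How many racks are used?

8

Put S1 (16U) in rack 1; 8U remain.
Put S2 (6U) in rack 1; 2U remain.
Put S3 (4U) in rack 2; 20U remain.
Put S4 (7U) in rack 2; 13U remain.
Put S5 (18U) in rack 3; 6U remain.
Put S6 (3U) in rack 3; 3U remain.
Put S7 (2U) in rack 3; 1U remain.
Put S8 (6U) in rack 4; 18U remain.
Put S9 (17U) in rack 4; 1U remain.
Put S10 (2U) in rack 5; 22U remain.
Put S11 (18U) in rack 5; 4U remain.
Put S12 (18U) in rack 6; 6U remain.
Put S13 (13U) in rack 7; 11U remain.
Put S14 (14U) in rack 8; 10U remain.
Final racks: [16,6] [4,7] [18,3,2] [6,17] [2,18] [18] [13] [14].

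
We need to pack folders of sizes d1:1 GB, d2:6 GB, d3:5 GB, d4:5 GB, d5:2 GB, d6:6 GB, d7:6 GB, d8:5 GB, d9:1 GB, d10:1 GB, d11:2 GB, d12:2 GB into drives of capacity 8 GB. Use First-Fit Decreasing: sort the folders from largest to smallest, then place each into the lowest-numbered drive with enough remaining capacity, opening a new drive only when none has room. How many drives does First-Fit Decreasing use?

Sorted descending: 6, 6, 6, 5, 5, 5, 2, 2, 2, 1, 1, 1.
drive 1: place 6 GB, 2 GB left
drive 2: place 6 GB, 2 GB left
drive 3: place 6 GB, 2 GB left
drive 4: place 5 GB, 3 GB left
drive 5: place 5 GB, 3 GB left
drive 6: place 5 GB, 3 GB left
drive 1: place 2 GB, 0 GB left
drive 2: place 2 GB, 0 GB left
drive 3: place 2 GB, 0 GB left
drive 4: place 1 GB, 2 GB left
drive 4: place 1 GB, 1 GB left
drive 4: place 1 GB, 0 GB left
Final drives: [6,2] [6,2] [6,2] [5,1,1,1] [5] [5].

6 drives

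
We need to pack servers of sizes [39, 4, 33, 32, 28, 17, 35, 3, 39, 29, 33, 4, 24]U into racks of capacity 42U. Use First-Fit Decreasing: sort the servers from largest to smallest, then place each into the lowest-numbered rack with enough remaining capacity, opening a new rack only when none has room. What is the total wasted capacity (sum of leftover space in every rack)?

Sorted descending: 39, 39, 35, 33, 33, 32, 29, 28, 24, 17, 4, 4, 3.
rack 1: place 39U, 3U left
rack 2: place 39U, 3U left
rack 3: place 35U, 7U left
rack 4: place 33U, 9U left
rack 5: place 33U, 9U left
rack 6: place 32U, 10U left
rack 7: place 29U, 13U left
rack 8: place 28U, 14U left
rack 9: place 24U, 18U left
rack 9: place 17U, 1U left
rack 3: place 4U, 3U left
rack 4: place 4U, 5U left
rack 1: place 3U, 0U left
9 racks × 42U = 378U; used 320U; unused 58U.

58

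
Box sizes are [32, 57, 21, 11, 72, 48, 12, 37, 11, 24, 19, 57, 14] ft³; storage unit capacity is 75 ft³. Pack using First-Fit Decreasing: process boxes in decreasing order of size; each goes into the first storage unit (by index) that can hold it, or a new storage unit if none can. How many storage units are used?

6

Sorted descending: 72, 57, 57, 48, 37, 32, 24, 21, 19, 14, 12, 11, 11.
storage unit 1: place 72 ft³, 3 ft³ left
storage unit 2: place 57 ft³, 18 ft³ left
storage unit 3: place 57 ft³, 18 ft³ left
storage unit 4: place 48 ft³, 27 ft³ left
storage unit 5: place 37 ft³, 38 ft³ left
storage unit 5: place 32 ft³, 6 ft³ left
storage unit 4: place 24 ft³, 3 ft³ left
storage unit 6: place 21 ft³, 54 ft³ left
storage unit 6: place 19 ft³, 35 ft³ left
storage unit 2: place 14 ft³, 4 ft³ left
storage unit 3: place 12 ft³, 6 ft³ left
storage unit 6: place 11 ft³, 24 ft³ left
storage unit 6: place 11 ft³, 13 ft³ left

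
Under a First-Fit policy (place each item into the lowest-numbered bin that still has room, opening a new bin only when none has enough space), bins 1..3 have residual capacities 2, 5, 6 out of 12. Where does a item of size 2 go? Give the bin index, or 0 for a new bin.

1

Bins with room: bin 1 (2), bin 2 (5), bin 3 (6).
The first with room is bin 1.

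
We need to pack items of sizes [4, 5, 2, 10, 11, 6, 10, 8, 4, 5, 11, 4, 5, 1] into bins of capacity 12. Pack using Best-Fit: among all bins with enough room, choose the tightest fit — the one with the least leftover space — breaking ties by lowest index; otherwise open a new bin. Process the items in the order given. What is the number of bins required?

8

4 → bin 1 (remaining 8)
5 → bin 1 (remaining 3)
2 → bin 1 (remaining 1)
10 → bin 2 (remaining 2)
11 → bin 3 (remaining 1)
6 → bin 4 (remaining 6)
10 → bin 5 (remaining 2)
8 → bin 6 (remaining 4)
4 → bin 6 (remaining 0)
5 → bin 4 (remaining 1)
11 → bin 7 (remaining 1)
4 → bin 8 (remaining 8)
5 → bin 8 (remaining 3)
1 → bin 1 (remaining 0)
Final bins: [4,5,2,1] [10] [11] [6,5] [10] [8,4] [11] [4,5].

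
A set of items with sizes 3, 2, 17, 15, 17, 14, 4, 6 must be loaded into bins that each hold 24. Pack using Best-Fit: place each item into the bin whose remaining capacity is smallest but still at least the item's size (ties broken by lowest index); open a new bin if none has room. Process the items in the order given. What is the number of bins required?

4

3 → bin 1 (remaining 21)
2 → bin 1 (remaining 19)
17 → bin 1 (remaining 2)
15 → bin 2 (remaining 9)
17 → bin 3 (remaining 7)
14 → bin 4 (remaining 10)
4 → bin 3 (remaining 3)
6 → bin 2 (remaining 3)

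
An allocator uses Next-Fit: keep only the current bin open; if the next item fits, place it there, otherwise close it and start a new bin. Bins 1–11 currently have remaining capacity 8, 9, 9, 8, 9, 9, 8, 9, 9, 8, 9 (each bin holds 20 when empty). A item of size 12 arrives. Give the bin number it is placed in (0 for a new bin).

Next-Fit only looks at bin 11, which has 9 free.
12 does not fit, so a new bin is opened.

0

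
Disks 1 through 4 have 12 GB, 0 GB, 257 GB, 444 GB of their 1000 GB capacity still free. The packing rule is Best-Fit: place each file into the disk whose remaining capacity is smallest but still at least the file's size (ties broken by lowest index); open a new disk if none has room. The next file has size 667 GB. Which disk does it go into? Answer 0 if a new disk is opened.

No disk has ≥ 667 GB free, so a new disk is opened.

0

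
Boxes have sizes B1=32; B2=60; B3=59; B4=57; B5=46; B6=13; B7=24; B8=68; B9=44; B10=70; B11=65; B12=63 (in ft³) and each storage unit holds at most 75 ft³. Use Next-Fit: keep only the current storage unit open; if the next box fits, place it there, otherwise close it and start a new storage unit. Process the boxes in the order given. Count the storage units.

11 storage units

Put B1 (32 ft³) in storage unit 1; 43 ft³ remain.
Put B2 (60 ft³) in storage unit 2; 15 ft³ remain.
Put B3 (59 ft³) in storage unit 3; 16 ft³ remain.
Put B4 (57 ft³) in storage unit 4; 18 ft³ remain.
Put B5 (46 ft³) in storage unit 5; 29 ft³ remain.
Put B6 (13 ft³) in storage unit 5; 16 ft³ remain.
Put B7 (24 ft³) in storage unit 6; 51 ft³ remain.
Put B8 (68 ft³) in storage unit 7; 7 ft³ remain.
Put B9 (44 ft³) in storage unit 8; 31 ft³ remain.
Put B10 (70 ft³) in storage unit 9; 5 ft³ remain.
Put B11 (65 ft³) in storage unit 10; 10 ft³ remain.
Put B12 (63 ft³) in storage unit 11; 12 ft³ remain.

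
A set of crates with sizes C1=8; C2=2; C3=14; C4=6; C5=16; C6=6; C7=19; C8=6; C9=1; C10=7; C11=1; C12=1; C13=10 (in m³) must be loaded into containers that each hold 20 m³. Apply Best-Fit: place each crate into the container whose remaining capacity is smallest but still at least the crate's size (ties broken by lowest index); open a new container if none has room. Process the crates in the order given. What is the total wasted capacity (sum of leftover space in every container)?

23

C1 (8 m³) → container 1 (remaining 12 m³)
C2 (2 m³) → container 1 (remaining 10 m³)
C3 (14 m³) → container 2 (remaining 6 m³)
C4 (6 m³) → container 2 (remaining 0 m³)
C5 (16 m³) → container 3 (remaining 4 m³)
C6 (6 m³) → container 1 (remaining 4 m³)
C7 (19 m³) → container 4 (remaining 1 m³)
C8 (6 m³) → container 5 (remaining 14 m³)
C9 (1 m³) → container 4 (remaining 0 m³)
C10 (7 m³) → container 5 (remaining 7 m³)
C11 (1 m³) → container 1 (remaining 3 m³)
C12 (1 m³) → container 1 (remaining 2 m³)
C13 (10 m³) → container 6 (remaining 10 m³)
6 containers × 20 m³ = 120 m³; used 97 m³; unused 23 m³.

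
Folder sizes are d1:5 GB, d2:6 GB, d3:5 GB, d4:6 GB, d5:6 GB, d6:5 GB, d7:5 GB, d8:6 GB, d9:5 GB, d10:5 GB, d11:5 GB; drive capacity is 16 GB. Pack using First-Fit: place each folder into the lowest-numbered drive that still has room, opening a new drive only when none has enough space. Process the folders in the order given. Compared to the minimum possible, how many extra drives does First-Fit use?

0

First-Fit: [5,6,5] [6,6] [5,5,6] [5,5,5] → 4 drives.
Total size 59 GB; any packing needs at least ⌈59/16⌉ = 4 drives.
So 4 is already optimal.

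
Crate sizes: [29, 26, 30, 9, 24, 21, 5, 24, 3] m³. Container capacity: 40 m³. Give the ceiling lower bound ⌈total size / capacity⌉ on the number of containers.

Total size = 29 + 26 + 30 + 9 + 24 + 21 + 5 + 24 + 3 = 171 m³.
⌈171 / 40⌉ = 5.

5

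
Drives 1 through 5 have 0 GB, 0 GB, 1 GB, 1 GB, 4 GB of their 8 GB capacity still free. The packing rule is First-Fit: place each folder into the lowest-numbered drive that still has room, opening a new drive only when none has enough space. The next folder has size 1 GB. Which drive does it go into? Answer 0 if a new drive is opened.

Drives with room: drive 3 (1 GB), drive 4 (1 GB), drive 5 (4 GB).
The first with room is drive 3.

3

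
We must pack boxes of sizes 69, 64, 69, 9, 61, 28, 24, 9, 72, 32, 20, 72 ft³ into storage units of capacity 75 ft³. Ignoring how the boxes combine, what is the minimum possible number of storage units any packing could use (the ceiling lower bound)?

Total size = 69 + 64 + 69 + 9 + 61 + 28 + 24 + 9 + 72 + 32 + 20 + 72 = 529 ft³.
⌈529 / 75⌉ = 8.

8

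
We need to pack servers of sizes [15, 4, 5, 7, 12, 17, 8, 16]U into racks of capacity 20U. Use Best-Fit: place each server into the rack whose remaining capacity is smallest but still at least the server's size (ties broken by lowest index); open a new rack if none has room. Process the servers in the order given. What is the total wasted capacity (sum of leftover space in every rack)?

16

15U → rack 1 (remaining 5U)
4U → rack 1 (remaining 1U)
5U → rack 2 (remaining 15U)
7U → rack 2 (remaining 8U)
12U → rack 3 (remaining 8U)
17U → rack 4 (remaining 3U)
8U → rack 2 (remaining 0U)
16U → rack 5 (remaining 4U)
5 racks × 20U = 100U; used 84U; unused 16U.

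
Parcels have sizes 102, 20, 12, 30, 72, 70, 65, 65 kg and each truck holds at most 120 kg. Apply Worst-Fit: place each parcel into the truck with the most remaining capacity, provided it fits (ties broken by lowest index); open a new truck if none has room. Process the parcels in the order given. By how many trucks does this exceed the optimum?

Worst-Fit: [102] [20,12,30] [72] [70] [65] [65] → 6 trucks.
5 parcels exceed 60 kg (half the capacity), and no two of those can share a truck, so at least 5 trucks are needed.
An optimal packing achieves that bound: [102,12] [72,30] [70,20] [65] [65] → 5 trucks.
Excess: 6 − 5 = 1.

1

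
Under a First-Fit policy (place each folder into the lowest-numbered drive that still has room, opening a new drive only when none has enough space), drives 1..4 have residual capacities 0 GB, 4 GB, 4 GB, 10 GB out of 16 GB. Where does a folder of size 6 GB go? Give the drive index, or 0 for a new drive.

Drives with room: drive 4 (10 GB).
The first with room is drive 4.

4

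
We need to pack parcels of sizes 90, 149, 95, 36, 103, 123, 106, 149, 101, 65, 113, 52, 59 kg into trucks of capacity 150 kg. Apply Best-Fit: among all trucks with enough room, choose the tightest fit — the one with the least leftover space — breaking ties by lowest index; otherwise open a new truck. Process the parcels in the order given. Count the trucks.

Put 90 kg in truck 1; 60 kg remain.
Put 149 kg in truck 2; 1 kg remain.
Put 95 kg in truck 3; 55 kg remain.
Put 36 kg in truck 3; 19 kg remain.
Put 103 kg in truck 4; 47 kg remain.
Put 123 kg in truck 5; 27 kg remain.
Put 106 kg in truck 6; 44 kg remain.
Put 149 kg in truck 7; 1 kg remain.
Put 101 kg in truck 8; 49 kg remain.
Put 65 kg in truck 9; 85 kg remain.
Put 113 kg in truck 10; 37 kg remain.
Put 52 kg in truck 1; 8 kg remain.
Put 59 kg in truck 9; 26 kg remain.

10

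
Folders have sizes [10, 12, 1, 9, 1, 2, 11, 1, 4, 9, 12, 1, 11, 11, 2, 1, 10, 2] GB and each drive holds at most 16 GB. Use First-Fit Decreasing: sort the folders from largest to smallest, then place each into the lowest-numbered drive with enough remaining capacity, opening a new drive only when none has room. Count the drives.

Sorted descending: 12, 12, 11, 11, 11, 10, 10, 9, 9, 4, 2, 2, 2, 1, 1, 1, 1, 1.
Put 12 GB in drive 1; 4 GB remain.
Put 12 GB in drive 2; 4 GB remain.
Put 11 GB in drive 3; 5 GB remain.
Put 11 GB in drive 4; 5 GB remain.
Put 11 GB in drive 5; 5 GB remain.
Put 10 GB in drive 6; 6 GB remain.
Put 10 GB in drive 7; 6 GB remain.
Put 9 GB in drive 8; 7 GB remain.
Put 9 GB in drive 9; 7 GB remain.
Put 4 GB in drive 1; 0 GB remain.
Put 2 GB in drive 2; 2 GB remain.
Put 2 GB in drive 2; 0 GB remain.
Put 2 GB in drive 3; 3 GB remain.
Put 1 GB in drive 3; 2 GB remain.
Put 1 GB in drive 3; 1 GB remain.
Put 1 GB in drive 3; 0 GB remain.
Put 1 GB in drive 4; 4 GB remain.
Put 1 GB in drive 4; 3 GB remain.

9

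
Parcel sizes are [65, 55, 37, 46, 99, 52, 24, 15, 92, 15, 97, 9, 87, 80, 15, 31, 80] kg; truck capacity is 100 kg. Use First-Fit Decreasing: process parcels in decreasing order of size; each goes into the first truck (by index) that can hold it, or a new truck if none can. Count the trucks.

Sorted descending: 99, 97, 92, 87, 80, 80, 65, 55, 52, 46, 37, 31, 24, 15, 15, 15, 9.
Put 99 kg in truck 1; 1 kg remain.
Put 97 kg in truck 2; 3 kg remain.
Put 92 kg in truck 3; 8 kg remain.
Put 87 kg in truck 4; 13 kg remain.
Put 80 kg in truck 5; 20 kg remain.
Put 80 kg in truck 6; 20 kg remain.
Put 65 kg in truck 7; 35 kg remain.
Put 55 kg in truck 8; 45 kg remain.
Put 52 kg in truck 9; 48 kg remain.
Put 46 kg in truck 9; 2 kg remain.
Put 37 kg in truck 8; 8 kg remain.
Put 31 kg in truck 7; 4 kg remain.
Put 24 kg in truck 10; 76 kg remain.
Put 15 kg in truck 5; 5 kg remain.
Put 15 kg in truck 6; 5 kg remain.
Put 15 kg in truck 10; 61 kg remain.
Put 9 kg in truck 4; 4 kg remain.
Final trucks: [99] [97] [92] [87,9] [80,15] [80,15] [65,31] [55,37] [52,46] [24,15].

10 trucks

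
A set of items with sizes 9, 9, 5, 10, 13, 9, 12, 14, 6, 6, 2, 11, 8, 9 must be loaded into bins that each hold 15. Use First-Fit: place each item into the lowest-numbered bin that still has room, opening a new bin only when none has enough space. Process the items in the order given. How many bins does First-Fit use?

10 bins

9 → bin 1 (remaining 6)
9 → bin 2 (remaining 6)
5 → bin 1 (remaining 1)
10 → bin 3 (remaining 5)
13 → bin 4 (remaining 2)
9 → bin 5 (remaining 6)
12 → bin 6 (remaining 3)
14 → bin 7 (remaining 1)
6 → bin 2 (remaining 0)
6 → bin 5 (remaining 0)
2 → bin 3 (remaining 3)
11 → bin 8 (remaining 4)
8 → bin 9 (remaining 7)
9 → bin 10 (remaining 6)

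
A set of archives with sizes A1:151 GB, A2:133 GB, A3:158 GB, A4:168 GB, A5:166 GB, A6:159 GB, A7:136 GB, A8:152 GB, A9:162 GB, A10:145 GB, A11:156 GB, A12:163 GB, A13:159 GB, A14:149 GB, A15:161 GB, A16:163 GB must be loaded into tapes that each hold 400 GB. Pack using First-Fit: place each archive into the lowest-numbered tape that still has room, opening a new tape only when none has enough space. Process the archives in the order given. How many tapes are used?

8 tapes

A1 (151 GB) → tape 1 (remaining 249 GB)
A2 (133 GB) → tape 1 (remaining 116 GB)
A3 (158 GB) → tape 2 (remaining 242 GB)
A4 (168 GB) → tape 2 (remaining 74 GB)
A5 (166 GB) → tape 3 (remaining 234 GB)
A6 (159 GB) → tape 3 (remaining 75 GB)
A7 (136 GB) → tape 4 (remaining 264 GB)
A8 (152 GB) → tape 4 (remaining 112 GB)
A9 (162 GB) → tape 5 (remaining 238 GB)
A10 (145 GB) → tape 5 (remaining 93 GB)
A11 (156 GB) → tape 6 (remaining 244 GB)
A12 (163 GB) → tape 6 (remaining 81 GB)
A13 (159 GB) → tape 7 (remaining 241 GB)
A14 (149 GB) → tape 7 (remaining 92 GB)
A15 (161 GB) → tape 8 (remaining 239 GB)
A16 (163 GB) → tape 8 (remaining 76 GB)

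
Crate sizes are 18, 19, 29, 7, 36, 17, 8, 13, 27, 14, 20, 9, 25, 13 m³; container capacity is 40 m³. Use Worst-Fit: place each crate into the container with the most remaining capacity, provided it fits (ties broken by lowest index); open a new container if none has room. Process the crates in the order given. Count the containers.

18 m³ → container 1 (remaining 22 m³)
19 m³ → container 1 (remaining 3 m³)
29 m³ → container 2 (remaining 11 m³)
7 m³ → container 2 (remaining 4 m³)
36 m³ → container 3 (remaining 4 m³)
17 m³ → container 4 (remaining 23 m³)
8 m³ → container 4 (remaining 15 m³)
13 m³ → container 4 (remaining 2 m³)
27 m³ → container 5 (remaining 13 m³)
14 m³ → container 6 (remaining 26 m³)
20 m³ → container 6 (remaining 6 m³)
9 m³ → container 5 (remaining 4 m³)
25 m³ → container 7 (remaining 15 m³)
13 m³ → container 7 (remaining 2 m³)
Final containers: [18,19] [29,7] [36] [17,8,13] [27,9] [14,20] [25,13].

7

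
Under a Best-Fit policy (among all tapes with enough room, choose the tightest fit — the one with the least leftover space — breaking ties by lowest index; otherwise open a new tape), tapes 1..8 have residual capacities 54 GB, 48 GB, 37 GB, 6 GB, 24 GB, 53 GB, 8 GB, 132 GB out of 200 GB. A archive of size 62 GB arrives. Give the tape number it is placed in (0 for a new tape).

Tapes with room: tape 8 (132 GB).
Tightest fit is tape 8 with 132 GB free.

8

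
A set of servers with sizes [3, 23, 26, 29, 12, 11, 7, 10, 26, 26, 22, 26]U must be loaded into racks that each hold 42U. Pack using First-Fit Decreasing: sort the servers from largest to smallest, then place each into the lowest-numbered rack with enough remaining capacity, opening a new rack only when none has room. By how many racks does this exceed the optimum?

0

First-Fit Decreasing: [29,12] [26,11,3] [26,10] [26,7] [26] [23] [22] → 7 racks.
7 servers exceed 21U (half the capacity), and no two of those can share a rack, so at least 7 racks are needed.
So 7 is already optimal.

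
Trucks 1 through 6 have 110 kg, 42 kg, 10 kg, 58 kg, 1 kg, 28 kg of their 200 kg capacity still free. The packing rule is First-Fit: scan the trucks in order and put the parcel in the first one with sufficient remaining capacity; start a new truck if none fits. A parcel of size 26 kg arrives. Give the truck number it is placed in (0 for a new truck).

Trucks with room: truck 1 (110 kg), truck 2 (42 kg), truck 4 (58 kg), truck 6 (28 kg).
The first with room is truck 1.

1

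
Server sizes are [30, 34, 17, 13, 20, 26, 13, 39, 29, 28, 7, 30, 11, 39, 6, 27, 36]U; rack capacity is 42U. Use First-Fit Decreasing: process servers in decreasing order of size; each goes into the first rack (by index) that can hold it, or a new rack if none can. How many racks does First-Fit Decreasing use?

Sorted descending: 39, 39, 36, 34, 30, 30, 29, 28, 27, 26, 20, 17, 13, 13, 11, 7, 6.
rack 1: place 39U, 3U left
rack 2: place 39U, 3U left
rack 3: place 36U, 6U left
rack 4: place 34U, 8U left
rack 5: place 30U, 12U left
rack 6: place 30U, 12U left
rack 7: place 29U, 13U left
rack 8: place 28U, 14U left
rack 9: place 27U, 15U left
rack 10: place 26U, 16U left
rack 11: place 20U, 22U left
rack 11: place 17U, 5U left
rack 7: place 13U, 0U left
rack 8: place 13U, 1U left
rack 5: place 11U, 1U left
rack 4: place 7U, 1U left
rack 3: place 6U, 0U left
Final racks: [39] [39] [36,6] [34,7] [30,11] [30] [29,13] [28,13] [27] [26] [20,17].

11 racks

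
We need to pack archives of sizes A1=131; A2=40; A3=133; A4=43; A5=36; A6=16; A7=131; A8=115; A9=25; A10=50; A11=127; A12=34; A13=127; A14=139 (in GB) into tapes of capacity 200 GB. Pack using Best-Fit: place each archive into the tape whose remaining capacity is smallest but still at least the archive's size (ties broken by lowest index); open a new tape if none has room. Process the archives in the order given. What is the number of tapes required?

Put A1 (131 GB) in tape 1; 69 GB remain.
Put A2 (40 GB) in tape 1; 29 GB remain.
Put A3 (133 GB) in tape 2; 67 GB remain.
Put A4 (43 GB) in tape 2; 24 GB remain.
Put A5 (36 GB) in tape 3; 164 GB remain.
Put A6 (16 GB) in tape 2; 8 GB remain.
Put A7 (131 GB) in tape 3; 33 GB remain.
Put A8 (115 GB) in tape 4; 85 GB remain.
Put A9 (25 GB) in tape 1; 4 GB remain.
Put A10 (50 GB) in tape 4; 35 GB remain.
Put A11 (127 GB) in tape 5; 73 GB remain.
Put A12 (34 GB) in tape 4; 1 GB remain.
Put A13 (127 GB) in tape 6; 73 GB remain.
Put A14 (139 GB) in tape 7; 61 GB remain.
Final tapes: [131,40,25] [133,43,16] [36,131] [115,50,34] [127] [127] [139].

7 tapes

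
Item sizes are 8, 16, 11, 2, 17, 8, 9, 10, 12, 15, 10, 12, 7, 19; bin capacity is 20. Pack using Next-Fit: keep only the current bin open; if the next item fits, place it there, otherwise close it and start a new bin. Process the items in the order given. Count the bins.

11 bins

8 → bin 1 (remaining 12)
16 → bin 2 (remaining 4)
11 → bin 3 (remaining 9)
2 → bin 3 (remaining 7)
17 → bin 4 (remaining 3)
8 → bin 5 (remaining 12)
9 → bin 5 (remaining 3)
10 → bin 6 (remaining 10)
12 → bin 7 (remaining 8)
15 → bin 8 (remaining 5)
10 → bin 9 (remaining 10)
12 → bin 10 (remaining 8)
7 → bin 10 (remaining 1)
19 → bin 11 (remaining 1)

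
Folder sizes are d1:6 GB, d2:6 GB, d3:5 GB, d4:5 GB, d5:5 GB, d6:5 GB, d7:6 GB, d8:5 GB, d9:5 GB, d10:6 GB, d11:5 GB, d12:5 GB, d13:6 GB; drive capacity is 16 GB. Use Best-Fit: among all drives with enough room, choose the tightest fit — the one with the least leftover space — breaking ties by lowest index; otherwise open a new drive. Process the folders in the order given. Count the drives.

Put d1 (6 GB) in drive 1; 10 GB remain.
Put d2 (6 GB) in drive 1; 4 GB remain.
Put d3 (5 GB) in drive 2; 11 GB remain.
Put d4 (5 GB) in drive 2; 6 GB remain.
Put d5 (5 GB) in drive 2; 1 GB remain.
Put d6 (5 GB) in drive 3; 11 GB remain.
Put d7 (6 GB) in drive 3; 5 GB remain.
Put d8 (5 GB) in drive 3; 0 GB remain.
Put d9 (5 GB) in drive 4; 11 GB remain.
Put d10 (6 GB) in drive 4; 5 GB remain.
Put d11 (5 GB) in drive 4; 0 GB remain.
Put d12 (5 GB) in drive 5; 11 GB remain.
Put d13 (6 GB) in drive 5; 5 GB remain.

5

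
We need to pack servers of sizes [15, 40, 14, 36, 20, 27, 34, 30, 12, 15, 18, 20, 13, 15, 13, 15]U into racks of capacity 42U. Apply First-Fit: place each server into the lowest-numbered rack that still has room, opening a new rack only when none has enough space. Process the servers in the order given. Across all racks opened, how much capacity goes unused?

83

rack 1: place 15U, 27U left
rack 2: place 40U, 2U left
rack 1: place 14U, 13U left
rack 3: place 36U, 6U left
rack 4: place 20U, 22U left
rack 5: place 27U, 15U left
rack 6: place 34U, 8U left
rack 7: place 30U, 12U left
rack 1: place 12U, 1U left
rack 4: place 15U, 7U left
rack 8: place 18U, 24U left
rack 8: place 20U, 4U left
rack 5: place 13U, 2U left
rack 9: place 15U, 27U left
rack 9: place 13U, 14U left
rack 10: place 15U, 27U left
10 racks × 42U = 420U; used 337U; unused 83U.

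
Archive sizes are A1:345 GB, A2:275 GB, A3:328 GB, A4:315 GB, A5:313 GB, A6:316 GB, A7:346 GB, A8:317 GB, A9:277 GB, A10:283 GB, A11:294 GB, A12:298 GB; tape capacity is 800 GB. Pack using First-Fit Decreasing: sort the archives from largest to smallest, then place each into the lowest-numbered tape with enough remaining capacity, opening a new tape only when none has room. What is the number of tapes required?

6

Sorted descending: 346, 345, 328, 317, 316, 315, 313, 298, 294, 283, 277, 275.
346 GB → tape 1 (remaining 454 GB)
345 GB → tape 1 (remaining 109 GB)
328 GB → tape 2 (remaining 472 GB)
317 GB → tape 2 (remaining 155 GB)
316 GB → tape 3 (remaining 484 GB)
315 GB → tape 3 (remaining 169 GB)
313 GB → tape 4 (remaining 487 GB)
298 GB → tape 4 (remaining 189 GB)
294 GB → tape 5 (remaining 506 GB)
283 GB → tape 5 (remaining 223 GB)
277 GB → tape 6 (remaining 523 GB)
275 GB → tape 6 (remaining 248 GB)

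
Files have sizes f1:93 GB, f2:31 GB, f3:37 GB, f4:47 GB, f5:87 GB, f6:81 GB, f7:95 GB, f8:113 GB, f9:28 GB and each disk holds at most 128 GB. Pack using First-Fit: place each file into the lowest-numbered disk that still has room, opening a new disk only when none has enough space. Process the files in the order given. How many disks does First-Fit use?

f1 (93 GB) → disk 1 (remaining 35 GB)
f2 (31 GB) → disk 1 (remaining 4 GB)
f3 (37 GB) → disk 2 (remaining 91 GB)
f4 (47 GB) → disk 2 (remaining 44 GB)
f5 (87 GB) → disk 3 (remaining 41 GB)
f6 (81 GB) → disk 4 (remaining 47 GB)
f7 (95 GB) → disk 5 (remaining 33 GB)
f8 (113 GB) → disk 6 (remaining 15 GB)
f9 (28 GB) → disk 2 (remaining 16 GB)
Final disks: [93,31] [37,47,28] [87] [81] [95] [113].

6 disks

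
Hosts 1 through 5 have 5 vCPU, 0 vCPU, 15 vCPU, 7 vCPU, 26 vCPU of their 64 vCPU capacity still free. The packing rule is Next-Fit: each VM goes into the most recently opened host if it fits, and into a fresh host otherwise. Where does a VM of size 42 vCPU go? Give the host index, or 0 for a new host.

0

Next-Fit only looks at host 5, which has 26 vCPU free.
42 vCPU does not fit, so a new host is opened.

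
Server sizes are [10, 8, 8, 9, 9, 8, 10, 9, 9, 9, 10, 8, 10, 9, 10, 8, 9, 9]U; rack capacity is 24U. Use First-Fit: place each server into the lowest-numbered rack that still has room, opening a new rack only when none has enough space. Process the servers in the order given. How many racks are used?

Put 10U in rack 1; 14U remain.
Put 8U in rack 1; 6U remain.
Put 8U in rack 2; 16U remain.
Put 9U in rack 2; 7U remain.
Put 9U in rack 3; 15U remain.
Put 8U in rack 3; 7U remain.
Put 10U in rack 4; 14U remain.
Put 9U in rack 4; 5U remain.
Put 9U in rack 5; 15U remain.
Put 9U in rack 5; 6U remain.
Put 10U in rack 6; 14U remain.
Put 8U in rack 6; 6U remain.
Put 10U in rack 7; 14U remain.
Put 9U in rack 7; 5U remain.
Put 10U in rack 8; 14U remain.
Put 8U in rack 8; 6U remain.
Put 9U in rack 9; 15U remain.
Put 9U in rack 9; 6U remain.
Final racks: [10,8] [8,9] [9,8] [10,9] [9,9] [10,8] [10,9] [10,8] [9,9].

9 racks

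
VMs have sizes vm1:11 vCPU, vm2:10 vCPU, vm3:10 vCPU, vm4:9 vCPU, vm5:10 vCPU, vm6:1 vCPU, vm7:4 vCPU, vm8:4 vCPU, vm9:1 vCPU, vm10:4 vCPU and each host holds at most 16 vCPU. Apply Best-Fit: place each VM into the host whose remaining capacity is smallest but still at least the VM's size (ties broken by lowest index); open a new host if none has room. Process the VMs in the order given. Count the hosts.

5

vm1 (11 vCPU) → host 1 (remaining 5 vCPU)
vm2 (10 vCPU) → host 2 (remaining 6 vCPU)
vm3 (10 vCPU) → host 3 (remaining 6 vCPU)
vm4 (9 vCPU) → host 4 (remaining 7 vCPU)
vm5 (10 vCPU) → host 5 (remaining 6 vCPU)
vm6 (1 vCPU) → host 1 (remaining 4 vCPU)
vm7 (4 vCPU) → host 1 (remaining 0 vCPU)
vm8 (4 vCPU) → host 2 (remaining 2 vCPU)
vm9 (1 vCPU) → host 2 (remaining 1 vCPU)
vm10 (4 vCPU) → host 3 (remaining 2 vCPU)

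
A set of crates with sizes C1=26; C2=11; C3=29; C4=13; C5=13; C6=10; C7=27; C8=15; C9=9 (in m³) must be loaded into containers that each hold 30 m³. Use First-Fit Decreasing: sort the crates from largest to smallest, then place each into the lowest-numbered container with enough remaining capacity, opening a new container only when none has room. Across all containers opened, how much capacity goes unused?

Sorted descending: 29, 27, 26, 15, 13, 13, 11, 10, 9.
Put 29 m³ in container 1; 1 m³ remain.
Put 27 m³ in container 2; 3 m³ remain.
Put 26 m³ in container 3; 4 m³ remain.
Put 15 m³ in container 4; 15 m³ remain.
Put 13 m³ in container 4; 2 m³ remain.
Put 13 m³ in container 5; 17 m³ remain.
Put 11 m³ in container 5; 6 m³ remain.
Put 10 m³ in container 6; 20 m³ remain.
Put 9 m³ in container 6; 11 m³ remain.
6 containers × 30 m³ = 180 m³; used 153 m³; unused 27 m³.

27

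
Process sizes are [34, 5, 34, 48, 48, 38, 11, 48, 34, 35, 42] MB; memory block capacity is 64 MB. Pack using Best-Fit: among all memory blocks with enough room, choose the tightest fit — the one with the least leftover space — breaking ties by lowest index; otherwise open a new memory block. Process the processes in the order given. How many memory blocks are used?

Put 34 MB in memory block 1; 30 MB remain.
Put 5 MB in memory block 1; 25 MB remain.
Put 34 MB in memory block 2; 30 MB remain.
Put 48 MB in memory block 3; 16 MB remain.
Put 48 MB in memory block 4; 16 MB remain.
Put 38 MB in memory block 5; 26 MB remain.
Put 11 MB in memory block 3; 5 MB remain.
Put 48 MB in memory block 6; 16 MB remain.
Put 34 MB in memory block 7; 30 MB remain.
Put 35 MB in memory block 8; 29 MB remain.
Put 42 MB in memory block 9; 22 MB remain.
Final memory blocks: [34,5] [34] [48,11] [48] [38] [48] [34] [35] [42].

9 memory blocks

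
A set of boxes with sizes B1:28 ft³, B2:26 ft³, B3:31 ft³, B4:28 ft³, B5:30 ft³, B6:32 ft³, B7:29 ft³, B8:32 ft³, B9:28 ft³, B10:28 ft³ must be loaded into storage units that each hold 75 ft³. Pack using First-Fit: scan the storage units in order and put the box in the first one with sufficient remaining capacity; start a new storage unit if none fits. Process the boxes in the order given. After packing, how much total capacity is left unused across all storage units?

83

storage unit 1: place B1 (28 ft³), 47 ft³ left
storage unit 1: place B2 (26 ft³), 21 ft³ left
storage unit 2: place B3 (31 ft³), 44 ft³ left
storage unit 2: place B4 (28 ft³), 16 ft³ left
storage unit 3: place B5 (30 ft³), 45 ft³ left
storage unit 3: place B6 (32 ft³), 13 ft³ left
storage unit 4: place B7 (29 ft³), 46 ft³ left
storage unit 4: place B8 (32 ft³), 14 ft³ left
storage unit 5: place B9 (28 ft³), 47 ft³ left
storage unit 5: place B10 (28 ft³), 19 ft³ left
5 storage units × 75 ft³ = 375 ft³; used 292 ft³; unused 83 ft³.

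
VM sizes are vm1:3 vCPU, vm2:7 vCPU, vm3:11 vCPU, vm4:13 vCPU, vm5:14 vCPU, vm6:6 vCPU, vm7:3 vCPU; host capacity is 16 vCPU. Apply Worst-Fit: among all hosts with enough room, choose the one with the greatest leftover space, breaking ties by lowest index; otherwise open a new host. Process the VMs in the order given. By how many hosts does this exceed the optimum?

0

Worst-Fit: [3,7,6] [11,3] [13] [14] → 4 hosts.
Total size 57 vCPU; any packing needs at least ⌈57/16⌉ = 4 hosts.
So 4 is already optimal.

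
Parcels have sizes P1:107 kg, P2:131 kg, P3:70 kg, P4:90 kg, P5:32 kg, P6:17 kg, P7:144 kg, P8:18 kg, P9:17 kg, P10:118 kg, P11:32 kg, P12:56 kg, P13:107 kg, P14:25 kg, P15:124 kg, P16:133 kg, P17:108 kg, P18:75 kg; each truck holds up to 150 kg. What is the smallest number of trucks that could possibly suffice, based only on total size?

10

Total size = 107 + 131 + 70 + 90 + 32 + 17 + 144 + 18 + 17 + 118 + 32 + 56 + 107 + 25 + 124 + 133 + 108 + 75 = 1404 kg.
⌈1404 / 150⌉ = 10.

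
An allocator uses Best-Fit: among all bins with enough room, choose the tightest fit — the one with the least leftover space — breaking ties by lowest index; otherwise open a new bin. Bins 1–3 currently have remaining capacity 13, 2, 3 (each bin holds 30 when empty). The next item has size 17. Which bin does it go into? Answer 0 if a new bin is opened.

No bin has ≥ 17 free, so a new bin is opened.

0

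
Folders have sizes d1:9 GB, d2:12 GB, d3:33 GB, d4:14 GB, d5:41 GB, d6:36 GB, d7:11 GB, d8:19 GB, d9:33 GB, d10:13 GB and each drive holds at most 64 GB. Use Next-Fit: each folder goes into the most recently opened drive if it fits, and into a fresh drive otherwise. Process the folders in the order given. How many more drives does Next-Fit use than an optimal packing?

1

Next-Fit: [9,12,33] [14,41] [36,11] [19,33] [13] → 5 drives.
Total size 221 GB; any packing needs at least ⌈221/64⌉ = 4 drives.
An optimal packing achieves that bound: [41,19] [36,14,13] [33,12,11] [33,9] → 4 drives.
Excess: 5 − 4 = 1.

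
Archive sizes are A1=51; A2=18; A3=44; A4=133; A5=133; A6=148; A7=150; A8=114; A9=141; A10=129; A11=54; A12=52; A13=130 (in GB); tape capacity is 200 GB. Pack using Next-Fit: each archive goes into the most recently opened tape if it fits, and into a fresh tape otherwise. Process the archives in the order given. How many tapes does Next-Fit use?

Put A1 (51 GB) in tape 1; 149 GB remain.
Put A2 (18 GB) in tape 1; 131 GB remain.
Put A3 (44 GB) in tape 1; 87 GB remain.
Put A4 (133 GB) in tape 2; 67 GB remain.
Put A5 (133 GB) in tape 3; 67 GB remain.
Put A6 (148 GB) in tape 4; 52 GB remain.
Put A7 (150 GB) in tape 5; 50 GB remain.
Put A8 (114 GB) in tape 6; 86 GB remain.
Put A9 (141 GB) in tape 7; 59 GB remain.
Put A10 (129 GB) in tape 8; 71 GB remain.
Put A11 (54 GB) in tape 8; 17 GB remain.
Put A12 (52 GB) in tape 9; 148 GB remain.
Put A13 (130 GB) in tape 9; 18 GB remain.

9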